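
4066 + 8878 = 12944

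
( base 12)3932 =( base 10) 6518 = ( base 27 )8PB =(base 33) 5wh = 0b1100101110110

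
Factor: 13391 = 7^1*1913^1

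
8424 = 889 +7535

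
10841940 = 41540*261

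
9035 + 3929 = 12964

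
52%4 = 0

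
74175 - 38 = 74137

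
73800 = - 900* ( - 82 )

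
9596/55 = 9596/55 = 174.47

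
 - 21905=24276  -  46181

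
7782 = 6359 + 1423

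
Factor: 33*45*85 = 3^3*5^2*11^1*17^1= 126225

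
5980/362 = 2990/181 =16.52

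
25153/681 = 25153/681  =  36.94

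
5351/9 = 5351/9 =594.56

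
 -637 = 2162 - 2799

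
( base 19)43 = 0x4f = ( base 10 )79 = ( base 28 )2n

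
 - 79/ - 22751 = 79/22751 = 0.00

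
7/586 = 7/586 = 0.01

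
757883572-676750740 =81132832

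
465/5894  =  465/5894=0.08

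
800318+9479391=10279709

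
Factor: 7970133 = 3^1*37^1*59^1* 1217^1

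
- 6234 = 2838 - 9072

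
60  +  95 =155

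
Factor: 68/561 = 4/33 = 2^2 * 3^( -1 )*11^( - 1 ) 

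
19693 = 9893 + 9800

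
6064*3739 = 22673296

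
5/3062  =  5/3062 = 0.00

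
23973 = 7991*3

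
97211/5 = 19442 + 1/5 = 19442.20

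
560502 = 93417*6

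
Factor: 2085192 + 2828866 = 2^1*31^1*79259^1 = 4914058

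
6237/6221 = 6237/6221 = 1.00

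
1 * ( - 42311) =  - 42311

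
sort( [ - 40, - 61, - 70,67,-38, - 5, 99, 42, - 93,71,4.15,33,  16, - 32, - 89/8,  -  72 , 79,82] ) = [-93 , - 72, - 70, -61,  -  40, - 38,- 32, - 89/8, - 5,4.15 , 16,  33,42,67,71,79,82, 99 ] 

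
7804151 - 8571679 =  - 767528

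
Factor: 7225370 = 2^1* 5^1*722537^1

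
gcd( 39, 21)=3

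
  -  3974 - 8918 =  - 12892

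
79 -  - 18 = 97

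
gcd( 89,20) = 1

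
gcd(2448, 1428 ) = 204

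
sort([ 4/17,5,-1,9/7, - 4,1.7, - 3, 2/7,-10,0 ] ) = [ - 10 , - 4 , - 3, - 1,0,4/17,2/7,9/7,1.7,5]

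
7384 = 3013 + 4371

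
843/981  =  281/327= 0.86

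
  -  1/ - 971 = 1/971 = 0.00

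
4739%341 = 306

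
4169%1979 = 211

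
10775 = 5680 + 5095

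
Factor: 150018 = 2^1*3^1*11^1*2273^1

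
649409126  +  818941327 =1468350453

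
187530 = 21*8930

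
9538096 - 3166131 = 6371965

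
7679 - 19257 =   -  11578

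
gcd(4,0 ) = 4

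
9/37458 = 1/4162 = 0.00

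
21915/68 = 21915/68 = 322.28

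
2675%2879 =2675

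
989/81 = 989/81 = 12.21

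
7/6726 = 7/6726  =  0.00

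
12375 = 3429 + 8946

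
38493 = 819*47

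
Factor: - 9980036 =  - 2^2 * 11^1* 226819^1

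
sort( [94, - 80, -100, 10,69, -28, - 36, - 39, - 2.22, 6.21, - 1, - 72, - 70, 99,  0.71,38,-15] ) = [ - 100, - 80, - 72, - 70 , -39, - 36, - 28, - 15, - 2.22, - 1,0.71, 6.21,10,38,  69 , 94,99 ] 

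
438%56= 46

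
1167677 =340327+827350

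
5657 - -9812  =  15469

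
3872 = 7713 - 3841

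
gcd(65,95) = 5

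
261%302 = 261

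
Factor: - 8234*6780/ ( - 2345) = 2^3*3^1*7^ ( - 1) *23^1*67^( - 1)*113^1*179^1=11165304/469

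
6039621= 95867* 63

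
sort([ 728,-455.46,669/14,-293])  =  [ - 455.46,-293,669/14, 728 ]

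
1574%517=23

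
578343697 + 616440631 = 1194784328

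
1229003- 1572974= - 343971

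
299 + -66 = 233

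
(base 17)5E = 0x63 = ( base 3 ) 10200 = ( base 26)3l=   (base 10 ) 99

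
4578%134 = 22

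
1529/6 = 254 + 5/6 = 254.83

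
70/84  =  5/6 = 0.83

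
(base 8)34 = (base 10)28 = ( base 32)S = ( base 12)24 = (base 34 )s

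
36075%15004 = 6067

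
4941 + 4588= 9529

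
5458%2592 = 274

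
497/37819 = 497/37819 =0.01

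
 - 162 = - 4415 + 4253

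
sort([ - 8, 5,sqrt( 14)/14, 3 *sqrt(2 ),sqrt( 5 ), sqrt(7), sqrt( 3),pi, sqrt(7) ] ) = [ - 8, sqrt( 14)/14,sqrt( 3 ),sqrt( 5 ), sqrt( 7 ),sqrt( 7),  pi,3*sqrt( 2 ),5]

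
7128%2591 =1946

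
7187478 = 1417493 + 5769985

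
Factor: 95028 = 2^2*3^1*7919^1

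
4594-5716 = -1122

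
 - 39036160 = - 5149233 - 33886927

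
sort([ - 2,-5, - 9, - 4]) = [  -  9 ,-5, - 4 , - 2] 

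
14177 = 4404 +9773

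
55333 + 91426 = 146759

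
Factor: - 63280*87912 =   -  2^7*3^3*5^1*  7^1*11^1*37^1*113^1 = - 5563071360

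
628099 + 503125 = 1131224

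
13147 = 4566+8581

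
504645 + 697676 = 1202321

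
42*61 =2562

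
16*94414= 1510624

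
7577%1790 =417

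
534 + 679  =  1213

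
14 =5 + 9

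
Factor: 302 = 2^1 *151^1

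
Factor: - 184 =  - 2^3*23^1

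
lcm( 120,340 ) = 2040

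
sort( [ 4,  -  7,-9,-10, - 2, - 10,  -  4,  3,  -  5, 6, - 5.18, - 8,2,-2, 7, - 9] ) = [ - 10, - 10, - 9  ,-9,-8  ,-7, - 5.18,  -  5 ,-4,-2, - 2,2,  3, 4 , 6  ,  7]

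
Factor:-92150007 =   -  3^1*173^1*177553^1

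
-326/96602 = -1 + 48138/48301= -0.00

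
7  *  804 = 5628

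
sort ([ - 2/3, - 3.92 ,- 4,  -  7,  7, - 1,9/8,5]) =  [ - 7, - 4, - 3.92, - 1, - 2/3, 9/8,5,7]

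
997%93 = 67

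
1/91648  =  1/91648=0.00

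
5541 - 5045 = 496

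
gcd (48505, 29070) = 5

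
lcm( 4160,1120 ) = 29120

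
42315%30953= 11362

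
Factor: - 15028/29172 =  - 3^( - 1)* 11^( - 1)*17^1 = -17/33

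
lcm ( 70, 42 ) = 210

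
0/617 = 0 = 0.00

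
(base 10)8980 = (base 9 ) 13277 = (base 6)105324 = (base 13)411a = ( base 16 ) 2314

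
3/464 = 3/464 = 0.01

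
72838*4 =291352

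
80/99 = 80/99 = 0.81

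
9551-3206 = 6345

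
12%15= 12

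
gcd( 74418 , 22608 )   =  942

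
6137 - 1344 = 4793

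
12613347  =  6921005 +5692342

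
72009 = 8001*9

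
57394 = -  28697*( -2 )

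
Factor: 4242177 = 3^2*471353^1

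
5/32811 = 5/32811 = 0.00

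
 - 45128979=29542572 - 74671551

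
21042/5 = 21042/5  =  4208.40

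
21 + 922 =943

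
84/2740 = 21/685 = 0.03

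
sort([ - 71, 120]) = [ - 71, 120 ] 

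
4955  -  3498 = 1457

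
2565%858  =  849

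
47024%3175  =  2574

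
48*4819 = 231312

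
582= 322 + 260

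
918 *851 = 781218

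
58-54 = 4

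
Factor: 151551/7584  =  2^( - 5)*3^3*79^( - 1 )*1871^1 =50517/2528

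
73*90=6570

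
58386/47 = 58386/47 =1242.26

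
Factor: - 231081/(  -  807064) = 2^( - 3)*3^1*17^1 * 23^1*79^( - 1)*197^1*1277^(  -  1) 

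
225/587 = 225/587 =0.38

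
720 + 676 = 1396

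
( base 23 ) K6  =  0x1d2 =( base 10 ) 466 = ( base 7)1234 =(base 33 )e4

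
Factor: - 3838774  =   - 2^1*1919387^1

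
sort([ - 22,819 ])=[ - 22,819] 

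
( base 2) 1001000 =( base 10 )72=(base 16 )48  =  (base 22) 36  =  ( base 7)132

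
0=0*7224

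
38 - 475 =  -437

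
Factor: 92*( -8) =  - 2^5 * 23^1 = - 736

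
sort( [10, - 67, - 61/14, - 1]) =[-67,-61/14,-1, 10 ]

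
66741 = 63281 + 3460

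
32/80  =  2/5 = 0.40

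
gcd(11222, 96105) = 1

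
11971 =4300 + 7671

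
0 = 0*601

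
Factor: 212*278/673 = 2^3 * 53^1*139^1*673^ ( - 1 ) = 58936/673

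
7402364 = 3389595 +4012769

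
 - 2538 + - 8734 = - 11272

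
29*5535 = 160515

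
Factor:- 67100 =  - 2^2*5^2*11^1*61^1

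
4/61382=2/30691 = 0.00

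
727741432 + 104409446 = 832150878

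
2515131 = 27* 93153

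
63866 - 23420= 40446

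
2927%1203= 521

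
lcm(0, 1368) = 0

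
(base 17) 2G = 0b110010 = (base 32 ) 1I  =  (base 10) 50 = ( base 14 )38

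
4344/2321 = 1 + 2023/2321=1.87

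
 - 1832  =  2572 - 4404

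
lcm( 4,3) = 12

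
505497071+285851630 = 791348701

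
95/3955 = 19/791= 0.02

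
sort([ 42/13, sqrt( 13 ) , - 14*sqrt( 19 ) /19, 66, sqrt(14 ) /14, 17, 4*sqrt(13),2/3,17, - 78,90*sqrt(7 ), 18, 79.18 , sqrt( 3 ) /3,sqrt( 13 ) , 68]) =[-78 ,- 14* sqrt( 19)/19, sqrt(  14)/14, sqrt( 3 ) /3, 2/3, 42/13, sqrt( 13 ), sqrt( 13 ), 4*sqrt( 13 ), 17, 17,18,66, 68, 79.18, 90 * sqrt( 7 ) ]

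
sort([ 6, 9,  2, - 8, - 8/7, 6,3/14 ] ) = [- 8, - 8/7, 3/14, 2,6, 6,9]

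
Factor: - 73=  -  73^1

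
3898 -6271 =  -2373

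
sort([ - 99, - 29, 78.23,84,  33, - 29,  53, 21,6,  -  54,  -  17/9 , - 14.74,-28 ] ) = [ - 99, -54,-29, - 29, - 28, - 14.74,-17/9, 6,  21, 33, 53,78.23,84]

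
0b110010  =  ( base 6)122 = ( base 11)46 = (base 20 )2A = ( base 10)50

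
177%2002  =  177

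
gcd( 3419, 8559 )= 1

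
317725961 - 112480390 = 205245571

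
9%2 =1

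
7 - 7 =0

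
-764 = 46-810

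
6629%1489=673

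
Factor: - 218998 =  - 2^1*13^1*8423^1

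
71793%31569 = 8655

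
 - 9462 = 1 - 9463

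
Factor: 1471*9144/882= 2^2*7^( - 2)*127^1*1471^1 = 747268/49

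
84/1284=7/107 = 0.07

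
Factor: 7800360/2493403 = 2^3*3^1*5^1*11^( - 1 ) * 83^( - 1) *2731^( - 1 ) *65003^1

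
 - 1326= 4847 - 6173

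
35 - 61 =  - 26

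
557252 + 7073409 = 7630661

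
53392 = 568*94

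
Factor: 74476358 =2^1*11^1*307^1*11027^1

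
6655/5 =1331 = 1331.00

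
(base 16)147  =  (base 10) 327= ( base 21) fc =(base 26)CF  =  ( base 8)507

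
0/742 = 0 = 0.00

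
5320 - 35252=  - 29932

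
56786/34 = 28393/17 = 1670.18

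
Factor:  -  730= - 2^1 * 5^1*73^1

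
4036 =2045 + 1991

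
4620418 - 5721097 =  - 1100679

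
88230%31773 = 24684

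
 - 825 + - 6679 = - 7504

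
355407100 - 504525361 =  - 149118261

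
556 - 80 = 476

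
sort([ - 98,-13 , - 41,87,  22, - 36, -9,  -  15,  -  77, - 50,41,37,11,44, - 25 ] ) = [ - 98, - 77, - 50, - 41, - 36,- 25,-15,  -  13, - 9,11,22,37, 41 , 44,87]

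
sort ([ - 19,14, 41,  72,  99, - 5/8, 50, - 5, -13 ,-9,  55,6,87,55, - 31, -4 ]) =[-31,-19, - 13,- 9, - 5,-4 ,-5/8, 6,14, 41,50, 55,55, 72,87,99 ]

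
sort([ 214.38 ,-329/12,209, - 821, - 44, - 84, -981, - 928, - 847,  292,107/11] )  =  [-981,-928,- 847,-821,-84,-44, - 329/12,107/11,209 , 214.38,292 ] 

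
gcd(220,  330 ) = 110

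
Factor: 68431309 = 211^1*324319^1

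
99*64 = 6336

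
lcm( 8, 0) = 0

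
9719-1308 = 8411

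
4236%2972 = 1264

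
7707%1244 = 243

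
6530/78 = 83 + 28/39 = 83.72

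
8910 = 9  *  990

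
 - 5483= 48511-53994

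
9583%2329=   267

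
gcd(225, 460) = 5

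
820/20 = 41= 41.00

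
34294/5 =34294/5 = 6858.80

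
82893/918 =90 +91/306= 90.30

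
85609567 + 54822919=140432486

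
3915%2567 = 1348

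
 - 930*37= - 34410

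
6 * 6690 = 40140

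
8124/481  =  8124/481 = 16.89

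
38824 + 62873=101697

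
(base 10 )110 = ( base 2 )1101110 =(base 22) 50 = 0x6E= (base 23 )4I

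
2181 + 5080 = 7261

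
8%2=0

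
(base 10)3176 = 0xc68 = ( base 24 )5C8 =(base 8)6150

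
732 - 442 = 290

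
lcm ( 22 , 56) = 616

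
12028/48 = 3007/12 =250.58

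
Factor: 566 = 2^1*283^1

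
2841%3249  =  2841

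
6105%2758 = 589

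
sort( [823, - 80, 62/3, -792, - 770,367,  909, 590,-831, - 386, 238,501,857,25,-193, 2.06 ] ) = [ - 831 , - 792, - 770, - 386, - 193, - 80, 2.06, 62/3, 25, 238, 367,501, 590, 823, 857, 909]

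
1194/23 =51 + 21/23 =51.91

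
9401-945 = 8456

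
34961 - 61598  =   - 26637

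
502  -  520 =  - 18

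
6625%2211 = 2203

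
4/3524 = 1/881 = 0.00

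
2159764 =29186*74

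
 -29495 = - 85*347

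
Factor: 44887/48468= 2^( - 2 )*3^( - 1)*7^(-1)*577^( - 1)*44887^1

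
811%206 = 193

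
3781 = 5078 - 1297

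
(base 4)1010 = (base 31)26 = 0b1000100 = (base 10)68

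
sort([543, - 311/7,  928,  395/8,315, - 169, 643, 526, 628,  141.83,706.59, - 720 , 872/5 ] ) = [ - 720,-169, - 311/7, 395/8,141.83, 872/5 , 315,526,543, 628,643,706.59,928 ]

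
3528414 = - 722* (  -  4887) 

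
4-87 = -83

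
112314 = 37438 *3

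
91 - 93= - 2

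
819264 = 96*8534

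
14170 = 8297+5873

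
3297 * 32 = 105504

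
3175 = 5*635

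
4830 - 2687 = 2143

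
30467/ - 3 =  - 30467/3= - 10155.67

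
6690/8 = 836 + 1/4=836.25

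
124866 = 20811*6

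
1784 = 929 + 855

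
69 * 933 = 64377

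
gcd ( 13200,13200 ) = 13200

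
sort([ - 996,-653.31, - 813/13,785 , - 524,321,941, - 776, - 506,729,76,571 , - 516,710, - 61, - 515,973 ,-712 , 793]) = [  -  996, - 776, - 712, - 653.31, - 524, - 516, -515, - 506,-813/13,  -  61, 76,321,571,710, 729 , 785 , 793 , 941,973] 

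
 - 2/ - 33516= 1/16758 = 0.00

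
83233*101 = 8406533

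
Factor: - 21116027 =- 97^1*217691^1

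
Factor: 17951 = 29^1*619^1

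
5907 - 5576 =331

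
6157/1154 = 5 + 387/1154 = 5.34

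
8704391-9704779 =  - 1000388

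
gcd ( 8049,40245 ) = 8049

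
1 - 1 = 0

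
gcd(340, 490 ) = 10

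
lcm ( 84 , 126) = 252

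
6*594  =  3564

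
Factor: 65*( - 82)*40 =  - 2^4 * 5^2*13^1*41^1 = - 213200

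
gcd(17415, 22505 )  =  5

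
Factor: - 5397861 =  - 3^1 * 7^1*401^1*  641^1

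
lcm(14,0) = 0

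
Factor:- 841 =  - 29^2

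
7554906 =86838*87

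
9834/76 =4917/38 = 129.39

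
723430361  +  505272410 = 1228702771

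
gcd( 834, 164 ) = 2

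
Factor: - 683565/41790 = - 229/14 = - 2^( - 1 ) * 7^( - 1 )*  229^1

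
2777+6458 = 9235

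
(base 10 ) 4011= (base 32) 3TB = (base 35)39l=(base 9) 5446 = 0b111110101011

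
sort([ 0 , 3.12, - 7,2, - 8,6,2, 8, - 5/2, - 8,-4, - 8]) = [ - 8,  -  8, - 8, - 7, - 4,-5/2 , 0,2, 2, 3.12, 6 , 8 ]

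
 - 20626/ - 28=10313/14 = 736.64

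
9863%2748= 1619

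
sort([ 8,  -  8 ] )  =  [  -  8,8]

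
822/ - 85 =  - 822/85 = - 9.67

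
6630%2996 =638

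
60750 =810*75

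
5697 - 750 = 4947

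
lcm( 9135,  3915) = 27405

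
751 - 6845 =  - 6094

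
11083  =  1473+9610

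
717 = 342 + 375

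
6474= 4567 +1907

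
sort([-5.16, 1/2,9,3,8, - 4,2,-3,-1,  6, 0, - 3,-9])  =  [ - 9, - 5.16, - 4,- 3, - 3, - 1, 0,1/2,2,3,6,8,9]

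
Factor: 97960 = 2^3*5^1*31^1*79^1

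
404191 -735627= - 331436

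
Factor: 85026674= 2^1*42513337^1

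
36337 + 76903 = 113240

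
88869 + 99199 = 188068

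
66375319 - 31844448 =34530871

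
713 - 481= 232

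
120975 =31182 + 89793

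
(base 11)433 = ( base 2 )1000001000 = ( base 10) 520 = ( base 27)J7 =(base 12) 374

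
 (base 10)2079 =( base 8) 4037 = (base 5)31304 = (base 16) 81f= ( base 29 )2DK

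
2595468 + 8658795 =11254263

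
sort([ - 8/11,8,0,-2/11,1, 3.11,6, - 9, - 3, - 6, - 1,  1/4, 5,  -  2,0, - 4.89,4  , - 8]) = [ - 9,-8, - 6,  -  4.89, - 3, - 2, - 1, - 8/11, - 2/11,0, 0,1/4, 1, 3.11  ,  4,5,6, 8]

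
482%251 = 231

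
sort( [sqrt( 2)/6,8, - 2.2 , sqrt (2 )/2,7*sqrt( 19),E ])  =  [ -2.2, sqrt( 2) /6, sqrt(2 ) /2, E,  8, 7*sqrt(19 ) ]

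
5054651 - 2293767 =2760884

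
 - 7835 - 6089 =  - 13924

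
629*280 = 176120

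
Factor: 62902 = 2^1*7^1*4493^1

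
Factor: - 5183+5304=121   =  11^2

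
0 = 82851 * 0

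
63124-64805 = - 1681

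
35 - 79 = -44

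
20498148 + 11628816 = 32126964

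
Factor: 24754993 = 24754993^1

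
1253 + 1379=2632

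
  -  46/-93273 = 46/93273 = 0.00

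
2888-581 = 2307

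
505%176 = 153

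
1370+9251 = 10621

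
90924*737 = 67010988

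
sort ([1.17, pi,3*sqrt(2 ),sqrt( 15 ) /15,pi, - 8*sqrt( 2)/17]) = [ - 8*sqrt ( 2)/17,sqrt(15 )/15 , 1.17,pi,  pi, 3*sqrt(2)]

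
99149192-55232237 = 43916955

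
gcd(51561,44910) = 9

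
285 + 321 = 606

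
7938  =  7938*1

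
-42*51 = -2142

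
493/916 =493/916 = 0.54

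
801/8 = 801/8 =100.12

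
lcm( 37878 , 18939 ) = 37878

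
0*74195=0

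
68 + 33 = 101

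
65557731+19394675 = 84952406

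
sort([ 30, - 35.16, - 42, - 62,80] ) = [ - 62, - 42, - 35.16,30,80] 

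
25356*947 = 24012132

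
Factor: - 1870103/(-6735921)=3^(-1)*1870103^1*2245307^( - 1)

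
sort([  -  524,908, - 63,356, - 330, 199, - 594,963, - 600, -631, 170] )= [ - 631, - 600, - 594, - 524, - 330, - 63, 170,  199  ,  356,  908,  963]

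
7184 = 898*8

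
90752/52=1745 + 3/13  =  1745.23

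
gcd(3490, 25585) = 5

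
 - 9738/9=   -  1082 = - 1082.00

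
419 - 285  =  134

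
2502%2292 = 210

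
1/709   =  1/709 = 0.00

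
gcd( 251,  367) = 1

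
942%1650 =942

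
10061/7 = 1437 + 2/7=1437.29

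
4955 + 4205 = 9160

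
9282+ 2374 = 11656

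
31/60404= 31/60404 = 0.00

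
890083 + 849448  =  1739531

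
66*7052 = 465432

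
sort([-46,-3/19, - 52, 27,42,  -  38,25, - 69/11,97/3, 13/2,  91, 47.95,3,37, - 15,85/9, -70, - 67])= [ - 70, - 67,-52, - 46, - 38,-15, - 69/11, - 3/19,3,13/2, 85/9, 25, 27 , 97/3,37,42,47.95,91]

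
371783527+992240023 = 1364023550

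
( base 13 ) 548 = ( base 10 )905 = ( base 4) 32021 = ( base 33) RE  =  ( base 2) 1110001001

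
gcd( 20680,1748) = 4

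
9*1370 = 12330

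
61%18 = 7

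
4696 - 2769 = 1927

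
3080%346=312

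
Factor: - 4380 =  -2^2*3^1 * 5^1* 73^1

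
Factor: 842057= 97^1*8681^1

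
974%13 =12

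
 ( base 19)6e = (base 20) 68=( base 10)128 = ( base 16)80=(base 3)11202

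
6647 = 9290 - 2643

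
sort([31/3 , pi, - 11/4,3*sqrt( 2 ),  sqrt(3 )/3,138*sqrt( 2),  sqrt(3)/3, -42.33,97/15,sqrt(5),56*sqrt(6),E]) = [ - 42.33, - 11/4 , sqrt(3)/3, sqrt ( 3) /3, sqrt (5),  E, pi , 3 * sqrt(2), 97/15, 31/3, 56*sqrt(6 ),138*sqrt(2)] 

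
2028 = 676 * 3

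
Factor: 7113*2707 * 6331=3^1* 13^1*487^1*2371^1  *  2707^1 = 121902714921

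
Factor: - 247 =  - 13^1*19^1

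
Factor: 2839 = 17^1*167^1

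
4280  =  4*1070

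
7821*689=5388669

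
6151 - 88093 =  - 81942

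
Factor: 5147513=7^1*735359^1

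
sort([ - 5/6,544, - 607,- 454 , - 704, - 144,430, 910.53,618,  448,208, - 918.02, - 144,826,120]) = [ - 918.02, - 704 , - 607, - 454, - 144, - 144, - 5/6, 120,208,  430,448,544, 618,826,910.53]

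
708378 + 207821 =916199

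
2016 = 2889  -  873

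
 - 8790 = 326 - 9116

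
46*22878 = 1052388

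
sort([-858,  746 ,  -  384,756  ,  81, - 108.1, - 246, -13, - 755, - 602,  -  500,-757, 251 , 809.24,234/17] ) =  [-858 , - 757, - 755  , - 602,-500, - 384, - 246 , - 108.1, - 13,234/17, 81 , 251, 746, 756,  809.24] 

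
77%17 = 9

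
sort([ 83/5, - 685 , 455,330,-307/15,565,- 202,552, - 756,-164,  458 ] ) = [ - 756, - 685,-202,  -  164,-307/15, 83/5 , 330, 455,  458, 552,  565]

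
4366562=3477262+889300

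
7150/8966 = 3575/4483=0.80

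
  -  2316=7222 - 9538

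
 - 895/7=-895/7 = -127.86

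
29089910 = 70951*410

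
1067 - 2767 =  - 1700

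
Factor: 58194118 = 2^1*37^1 * 786407^1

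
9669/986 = 9  +  795/986 = 9.81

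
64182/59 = 64182/59 = 1087.83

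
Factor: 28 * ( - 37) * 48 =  - 49728  =  - 2^6 * 3^1*7^1*37^1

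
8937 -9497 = -560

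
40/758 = 20/379 = 0.05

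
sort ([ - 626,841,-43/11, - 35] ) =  [-626,-35, - 43/11,841]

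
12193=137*89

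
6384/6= 1064 = 1064.00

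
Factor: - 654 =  - 2^1 * 3^1  *109^1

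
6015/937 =6015/937 =6.42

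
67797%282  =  117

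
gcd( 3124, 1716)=44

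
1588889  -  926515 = 662374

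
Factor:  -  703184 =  - 2^4*71^1*619^1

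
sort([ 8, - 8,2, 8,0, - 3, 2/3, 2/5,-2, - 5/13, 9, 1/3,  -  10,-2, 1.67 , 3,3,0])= [-10, - 8,- 3, -2, - 2, - 5/13 , 0, 0, 1/3, 2/5, 2/3,  1.67, 2,3, 3,  8, 8, 9 ]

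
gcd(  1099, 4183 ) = 1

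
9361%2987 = 400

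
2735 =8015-5280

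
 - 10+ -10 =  - 20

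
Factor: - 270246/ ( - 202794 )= 463^( - 1) * 617^1= 617/463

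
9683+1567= 11250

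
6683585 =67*99755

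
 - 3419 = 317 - 3736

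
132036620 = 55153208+76883412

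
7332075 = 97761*75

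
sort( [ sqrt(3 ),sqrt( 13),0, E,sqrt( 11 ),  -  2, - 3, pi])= [ - 3 , - 2,  0,  sqrt(3 ), E,pi,sqrt( 11 ),sqrt( 13)]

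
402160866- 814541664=-412380798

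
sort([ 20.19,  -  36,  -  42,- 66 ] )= [  -  66, - 42,  -  36 , 20.19]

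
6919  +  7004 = 13923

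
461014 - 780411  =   - 319397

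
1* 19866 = 19866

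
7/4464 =7/4464 = 0.00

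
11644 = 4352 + 7292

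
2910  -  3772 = - 862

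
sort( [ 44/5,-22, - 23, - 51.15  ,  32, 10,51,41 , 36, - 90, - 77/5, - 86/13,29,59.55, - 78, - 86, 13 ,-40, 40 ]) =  [ - 90, - 86, - 78, - 51.15,- 40,  -  23, - 22,  -  77/5, - 86/13,44/5,10,13 , 29,32,36,40,41,51 , 59.55 ]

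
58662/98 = 29331/49 =598.59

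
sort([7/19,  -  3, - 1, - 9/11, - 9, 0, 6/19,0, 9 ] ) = [ - 9, - 3, - 1,  -  9/11 , 0,0,6/19 , 7/19,9] 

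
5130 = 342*15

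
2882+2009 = 4891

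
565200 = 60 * 9420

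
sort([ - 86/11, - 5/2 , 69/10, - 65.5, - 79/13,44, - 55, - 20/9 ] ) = [ -65.5, - 55, - 86/11, - 79/13, - 5/2, - 20/9 , 69/10, 44]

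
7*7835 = 54845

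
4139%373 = 36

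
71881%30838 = 10205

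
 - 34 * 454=-15436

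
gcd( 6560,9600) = 160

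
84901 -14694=70207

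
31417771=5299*5929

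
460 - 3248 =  - 2788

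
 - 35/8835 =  - 7/1767 = - 0.00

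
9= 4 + 5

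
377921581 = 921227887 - 543306306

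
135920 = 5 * 27184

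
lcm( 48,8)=48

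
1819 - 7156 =-5337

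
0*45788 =0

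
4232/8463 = 4232/8463 = 0.50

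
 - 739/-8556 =739/8556 = 0.09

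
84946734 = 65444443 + 19502291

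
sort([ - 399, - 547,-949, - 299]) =[ - 949,-547, - 399, - 299] 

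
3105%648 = 513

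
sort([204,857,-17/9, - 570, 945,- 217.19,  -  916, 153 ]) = [ - 916,-570, - 217.19,-17/9,153,204,857,  945]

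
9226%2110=786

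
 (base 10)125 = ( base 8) 175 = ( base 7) 236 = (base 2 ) 1111101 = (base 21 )5K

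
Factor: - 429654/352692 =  - 2^(  -  1) * 3^( - 1 )*97^( - 1 )*709^1 = - 709/582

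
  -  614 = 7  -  621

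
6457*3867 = 24969219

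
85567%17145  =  16987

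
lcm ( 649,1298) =1298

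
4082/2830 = 2041/1415 = 1.44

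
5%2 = 1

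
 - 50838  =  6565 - 57403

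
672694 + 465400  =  1138094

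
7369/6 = 7369/6= 1228.17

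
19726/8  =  2465+3/4 = 2465.75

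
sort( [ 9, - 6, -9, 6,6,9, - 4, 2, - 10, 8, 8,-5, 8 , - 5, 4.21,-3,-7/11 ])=[ - 10 , - 9,-6, -5,-5, - 4,-3, - 7/11, 2, 4.21,6 , 6, 8 , 8, 8, 9,9 ] 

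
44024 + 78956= 122980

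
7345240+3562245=10907485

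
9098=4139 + 4959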